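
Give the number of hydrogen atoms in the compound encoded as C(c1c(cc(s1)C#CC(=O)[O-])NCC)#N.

7

Hydrogens are implicit in SMILES; fill each atom to its normal valence:
  4 × C: no H
  3 × C (aromatic): no H
  1 × C: 3 H
  1 × C: 2 H
  1 × C (aromatic): 1 H
  1 × N: 1 H
  1 × N: no H
  1 × O: no H
  1 × O (charge -1): no H
  1 × S (aromatic): no H
  Total hydrogens = 7.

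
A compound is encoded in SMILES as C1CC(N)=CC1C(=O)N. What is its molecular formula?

Heavy atoms from the SMILES: 6 C, 2 N, 1 O.
Implicit hydrogens by atom environment:
  2 × C: 2 H each → 4
  2 × C: 1 H each → 2
  2 × C: no H
  2 × N: 2 H each → 4
  1 × O: no H
  Total hydrogens = 10.
Molecular formula: C6H10N2O

C6H10N2O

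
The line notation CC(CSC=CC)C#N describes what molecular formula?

C7H11NS

Heavy atoms from the SMILES: 7 C, 1 N, 1 S.
Implicit hydrogens by atom environment:
  3 × C: 1 H each → 3
  2 × C: 3 H each → 6
  1 × C: 2 H
  1 × C: no H
  1 × N: no H
  1 × S: no H
  Total hydrogens = 11.
Molecular formula: C7H11NS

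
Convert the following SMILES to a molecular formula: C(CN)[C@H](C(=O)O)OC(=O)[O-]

C5H8NO5-

Heavy atoms from the SMILES: 5 C, 1 N, 5 O.
Implicit hydrogens by atom environment:
  3 × O: no H
  2 × C: 2 H each → 4
  2 × C: no H
  1 × C: 1 H
  1 × N: 2 H
  1 × O: 1 H
  1 × O (charge -1): no H
  Total hydrogens = 8.
Net charge -1.
Molecular formula: C5H8NO5-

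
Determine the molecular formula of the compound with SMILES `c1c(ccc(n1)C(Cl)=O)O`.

Heavy atoms from the SMILES: 6 C, 1 Cl, 1 N, 2 O.
Implicit hydrogens by atom environment:
  3 × C (aromatic): 1 H each → 3
  2 × C (aromatic): no H
  1 × C: no H
  1 × Cl: no H
  1 × N (aromatic): no H
  1 × O: 1 H
  1 × O: no H
  Total hydrogens = 4.
Molecular formula: C6H4ClNO2

C6H4ClNO2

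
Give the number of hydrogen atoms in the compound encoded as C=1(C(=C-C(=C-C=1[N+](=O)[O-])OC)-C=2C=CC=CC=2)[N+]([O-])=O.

Hydrogens are implicit in SMILES; fill each atom to its normal valence:
  7 × C (aromatic): 1 H each → 7
  5 × C (aromatic): no H
  3 × O: no H
  2 × N (charge +1): no H
  2 × O (charge -1): no H
  1 × C: 3 H
  Total hydrogens = 10.

10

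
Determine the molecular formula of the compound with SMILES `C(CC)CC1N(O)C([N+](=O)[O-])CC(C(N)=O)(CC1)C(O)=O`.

Heavy atoms from the SMILES: 12 C, 3 N, 6 O.
Implicit hydrogens by atom environment:
  6 × C: 2 H each → 12
  3 × C: no H
  3 × O: no H
  2 × C: 1 H each → 2
  2 × O: 1 H each → 2
  1 × C: 3 H
  1 × N: 2 H
  1 × N: no H
  1 × N (charge +1): no H
  1 × O (charge -1): no H
  Total hydrogens = 21.
Molecular formula: C12H21N3O6

C12H21N3O6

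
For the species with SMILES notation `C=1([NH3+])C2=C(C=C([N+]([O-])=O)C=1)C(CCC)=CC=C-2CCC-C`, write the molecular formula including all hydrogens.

Heavy atoms from the SMILES: 17 C, 2 N, 2 O.
Implicit hydrogens by atom environment:
  6 × C (aromatic): no H
  5 × C: 2 H each → 10
  4 × C (aromatic): 1 H each → 4
  2 × C: 3 H each → 6
  1 × N (charge +1): 3 H
  1 × N (charge +1): no H
  1 × O: no H
  1 × O (charge -1): no H
  Total hydrogens = 23.
Net charge +1.
Molecular formula: C17H23N2O2+

C17H23N2O2+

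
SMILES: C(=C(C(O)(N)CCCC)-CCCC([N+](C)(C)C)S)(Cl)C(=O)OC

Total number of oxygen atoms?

The symbol for oxygen appears 3 times in the SMILES.

3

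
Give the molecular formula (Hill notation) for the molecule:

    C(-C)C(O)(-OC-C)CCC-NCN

Heavy atoms from the SMILES: 9 C, 2 N, 2 O.
Implicit hydrogens by atom environment:
  6 × C: 2 H each → 12
  2 × C: 3 H each → 6
  1 × C: no H
  1 × N: 2 H
  1 × N: 1 H
  1 × O: 1 H
  1 × O: no H
  Total hydrogens = 22.
Molecular formula: C9H22N2O2

C9H22N2O2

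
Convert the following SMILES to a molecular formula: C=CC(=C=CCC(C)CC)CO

Heavy atoms from the SMILES: 11 C, 1 O.
Implicit hydrogens by atom environment:
  4 × C: 2 H each → 8
  3 × C: 1 H each → 3
  2 × C: 3 H each → 6
  2 × C: no H
  1 × O: 1 H
  Total hydrogens = 18.
Molecular formula: C11H18O

C11H18O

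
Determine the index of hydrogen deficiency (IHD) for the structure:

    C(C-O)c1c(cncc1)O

4

Molecular formula from the SMILES: C7H9NO2.
DoU = (2C + 2 + N − H − X)/2 = (2·7 + 2 + 1 − 9 − 0)/2 = 8/2 = 4.
(Structurally: 1 ring(s) + 3 π bond(s) = 4.)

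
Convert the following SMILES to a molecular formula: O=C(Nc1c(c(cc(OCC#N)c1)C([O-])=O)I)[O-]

[C10H5IN2O5]2-

Heavy atoms from the SMILES: 10 C, 1 I, 2 N, 5 O.
Implicit hydrogens by atom environment:
  4 × C (aromatic): no H
  3 × C: no H
  3 × O: no H
  2 × C (aromatic): 1 H each → 2
  2 × O (charge -1): no H
  1 × C: 2 H
  1 × I: no H
  1 × N: 1 H
  1 × N: no H
  Total hydrogens = 5.
Net charge -2.
Molecular formula: [C10H5IN2O5]2-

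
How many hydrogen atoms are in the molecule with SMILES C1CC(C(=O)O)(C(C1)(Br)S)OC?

11

Hydrogens are implicit in SMILES; fill each atom to its normal valence:
  3 × C: 2 H each → 6
  3 × C: no H
  2 × O: no H
  1 × Br: no H
  1 × C: 3 H
  1 × O: 1 H
  1 × S: 1 H
  Total hydrogens = 11.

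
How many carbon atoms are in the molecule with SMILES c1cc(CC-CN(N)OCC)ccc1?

11

The symbol for carbon appears 11 times in the SMILES. Lowercase c denotes aromatic carbon and counts toward C.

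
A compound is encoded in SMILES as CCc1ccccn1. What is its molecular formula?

Heavy atoms from the SMILES: 7 C, 1 N.
Implicit hydrogens by atom environment:
  4 × C (aromatic): 1 H each → 4
  1 × C: 3 H
  1 × C: 2 H
  1 × C (aromatic): no H
  1 × N (aromatic): no H
  Total hydrogens = 9.
Molecular formula: C7H9N

C7H9N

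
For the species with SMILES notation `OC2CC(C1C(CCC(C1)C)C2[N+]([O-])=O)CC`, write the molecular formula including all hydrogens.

Heavy atoms from the SMILES: 13 C, 1 N, 3 O.
Implicit hydrogens by atom environment:
  6 × C: 1 H each → 6
  5 × C: 2 H each → 10
  2 × C: 3 H each → 6
  1 × N (charge +1): no H
  1 × O: 1 H
  1 × O: no H
  1 × O (charge -1): no H
  Total hydrogens = 23.
Molecular formula: C13H23NO3

C13H23NO3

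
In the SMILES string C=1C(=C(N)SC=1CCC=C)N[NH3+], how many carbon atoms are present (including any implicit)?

8

The symbol for carbon appears 8 times in the SMILES.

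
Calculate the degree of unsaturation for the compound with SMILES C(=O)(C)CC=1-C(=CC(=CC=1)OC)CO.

Molecular formula from the SMILES: C11H14O3.
DoU = (2C + 2 + N − H − X)/2 = (2·11 + 2 + 0 − 14 − 0)/2 = 10/2 = 5.
(Structurally: 1 ring(s) + 4 π bond(s) = 5.)

5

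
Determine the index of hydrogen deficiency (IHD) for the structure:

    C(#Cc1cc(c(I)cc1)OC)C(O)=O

7

Molecular formula from the SMILES: C10H7IO3.
DoU = (2C + 2 + N − H − X)/2 = (2·10 + 2 + 0 − 7 − 1)/2 = 14/2 = 7.
(Structurally: 1 ring(s) + 6 π bond(s) = 7.)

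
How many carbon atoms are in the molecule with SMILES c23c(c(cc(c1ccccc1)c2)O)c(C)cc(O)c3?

The symbol for carbon appears 17 times in the SMILES. Lowercase c denotes aromatic carbon and counts toward C.

17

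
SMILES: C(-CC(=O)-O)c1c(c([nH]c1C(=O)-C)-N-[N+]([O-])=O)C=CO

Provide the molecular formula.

Heavy atoms from the SMILES: 11 C, 3 N, 6 O.
Implicit hydrogens by atom environment:
  4 × C (aromatic): no H
  3 × O: no H
  2 × C: 2 H each → 4
  2 × C: 1 H each → 2
  2 × C: no H
  2 × O: 1 H each → 2
  1 × C: 3 H
  1 × N (aromatic): 1 H
  1 × N: 1 H
  1 × N (charge +1): no H
  1 × O (charge -1): no H
  Total hydrogens = 13.
Molecular formula: C11H13N3O6

C11H13N3O6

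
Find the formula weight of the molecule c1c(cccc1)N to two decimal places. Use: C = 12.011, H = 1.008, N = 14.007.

93.13

Molecular formula: C6H7N.
M = 6×12.011 + 7×1.008 + 1×14.007 = 93.13 g/mol.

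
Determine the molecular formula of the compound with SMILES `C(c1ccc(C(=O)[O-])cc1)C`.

Heavy atoms from the SMILES: 9 C, 2 O.
Implicit hydrogens by atom environment:
  4 × C (aromatic): 1 H each → 4
  2 × C (aromatic): no H
  1 × C: 3 H
  1 × C: 2 H
  1 × C: no H
  1 × O: no H
  1 × O (charge -1): no H
  Total hydrogens = 9.
Net charge -1.
Molecular formula: C9H9O2-

C9H9O2-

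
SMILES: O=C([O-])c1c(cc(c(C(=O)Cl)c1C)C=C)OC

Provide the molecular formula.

Heavy atoms from the SMILES: 12 C, 1 Cl, 4 O.
Implicit hydrogens by atom environment:
  5 × C (aromatic): no H
  3 × O: no H
  2 × C: 3 H each → 6
  2 × C: no H
  1 × C: 2 H
  1 × C (aromatic): 1 H
  1 × C: 1 H
  1 × Cl: no H
  1 × O (charge -1): no H
  Total hydrogens = 10.
Net charge -1.
Molecular formula: C12H10ClO4-

C12H10ClO4-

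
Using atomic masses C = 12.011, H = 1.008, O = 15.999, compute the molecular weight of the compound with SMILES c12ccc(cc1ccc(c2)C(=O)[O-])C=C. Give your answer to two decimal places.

Molecular formula: C13H9O2-.
M = 13×12.011 + 9×1.008 + 2×15.999 = 197.21 g/mol.

197.21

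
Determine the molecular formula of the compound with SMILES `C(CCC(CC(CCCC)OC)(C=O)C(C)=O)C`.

Heavy atoms from the SMILES: 15 C, 3 O.
Implicit hydrogens by atom environment:
  7 × C: 2 H each → 14
  4 × C: 3 H each → 12
  3 × O: no H
  2 × C: 1 H each → 2
  2 × C: no H
  Total hydrogens = 28.
Molecular formula: C15H28O3

C15H28O3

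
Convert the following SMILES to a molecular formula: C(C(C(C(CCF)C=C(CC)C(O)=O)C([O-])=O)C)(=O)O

C13H18FO6-

Heavy atoms from the SMILES: 13 C, 1 F, 6 O.
Implicit hydrogens by atom environment:
  4 × C: 1 H each → 4
  4 × C: no H
  3 × C: 2 H each → 6
  3 × O: no H
  2 × C: 3 H each → 6
  2 × O: 1 H each → 2
  1 × F: no H
  1 × O (charge -1): no H
  Total hydrogens = 18.
Net charge -1.
Molecular formula: C13H18FO6-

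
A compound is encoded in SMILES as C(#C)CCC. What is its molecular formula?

C5H8

Heavy atoms from the SMILES: 5 C.
Implicit hydrogens by atom environment:
  2 × C: 2 H each → 4
  1 × C: 3 H
  1 × C: 1 H
  1 × C: no H
  Total hydrogens = 8.
Molecular formula: C5H8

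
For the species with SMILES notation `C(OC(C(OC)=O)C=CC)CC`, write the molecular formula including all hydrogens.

Heavy atoms from the SMILES: 9 C, 3 O.
Implicit hydrogens by atom environment:
  3 × C: 3 H each → 9
  3 × C: 1 H each → 3
  3 × O: no H
  2 × C: 2 H each → 4
  1 × C: no H
  Total hydrogens = 16.
Molecular formula: C9H16O3

C9H16O3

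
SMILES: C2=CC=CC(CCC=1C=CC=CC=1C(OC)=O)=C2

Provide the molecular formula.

Heavy atoms from the SMILES: 16 C, 2 O.
Implicit hydrogens by atom environment:
  9 × C (aromatic): 1 H each → 9
  3 × C (aromatic): no H
  2 × C: 2 H each → 4
  2 × O: no H
  1 × C: 3 H
  1 × C: no H
  Total hydrogens = 16.
Molecular formula: C16H16O2

C16H16O2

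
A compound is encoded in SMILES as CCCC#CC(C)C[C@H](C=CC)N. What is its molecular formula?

Heavy atoms from the SMILES: 12 C, 1 N.
Implicit hydrogens by atom environment:
  4 × C: 1 H each → 4
  3 × C: 3 H each → 9
  3 × C: 2 H each → 6
  2 × C: no H
  1 × N: 2 H
  Total hydrogens = 21.
Molecular formula: C12H21N

C12H21N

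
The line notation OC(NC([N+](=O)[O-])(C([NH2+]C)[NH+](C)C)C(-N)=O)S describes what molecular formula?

Heavy atoms from the SMILES: 7 C, 5 N, 4 O, 1 S.
Implicit hydrogens by atom environment:
  3 × C: 3 H each → 9
  2 × C: 1 H each → 2
  2 × C: no H
  2 × O: no H
  1 × N: 2 H
  1 × N (charge +1): 2 H
  1 × N: 1 H
  1 × N (charge +1): 1 H
  1 × N (charge +1): no H
  1 × O: 1 H
  1 × O (charge -1): no H
  1 × S: 1 H
  Total hydrogens = 19.
Net charge +2.
Molecular formula: [C7H19N5O4S]2+

[C7H19N5O4S]2+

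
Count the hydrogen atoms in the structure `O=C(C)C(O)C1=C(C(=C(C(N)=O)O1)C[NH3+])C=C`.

15

Hydrogens are implicit in SMILES; fill each atom to its normal valence:
  4 × C (aromatic): no H
  2 × C: 2 H each → 4
  2 × C: 1 H each → 2
  2 × C: no H
  2 × O: no H
  1 × C: 3 H
  1 × N (charge +1): 3 H
  1 × N: 2 H
  1 × O: 1 H
  1 × O (aromatic): no H
  Total hydrogens = 15.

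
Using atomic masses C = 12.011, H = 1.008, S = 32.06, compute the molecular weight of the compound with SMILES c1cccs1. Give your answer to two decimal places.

Molecular formula: C4H4S.
M = 4×12.011 + 4×1.008 + 1×32.06 = 84.14 g/mol.

84.14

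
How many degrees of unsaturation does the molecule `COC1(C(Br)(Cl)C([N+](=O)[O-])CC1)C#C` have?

Molecular formula from the SMILES: C8H9BrClNO3.
DoU = (2C + 2 + N − H − X)/2 = (2·8 + 2 + 1 − 9 − 2)/2 = 8/2 = 4.
(Structurally: 1 ring(s) + 3 π bond(s) = 4.)

4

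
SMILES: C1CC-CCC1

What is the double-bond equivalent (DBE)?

1

Molecular formula from the SMILES: C6H12.
DoU = (2C + 2 + N − H − X)/2 = (2·6 + 2 + 0 − 12 − 0)/2 = 2/2 = 1.
(Structurally: 1 ring(s) + 0 π bond(s) = 1.)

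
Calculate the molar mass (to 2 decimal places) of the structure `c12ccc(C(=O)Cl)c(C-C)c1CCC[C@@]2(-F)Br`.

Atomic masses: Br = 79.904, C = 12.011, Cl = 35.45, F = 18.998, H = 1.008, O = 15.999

319.60

Molecular formula: C13H13BrClFO.
M = 1×79.904 + 13×12.011 + 1×35.45 + 1×18.998 + 13×1.008 + 1×15.999 = 319.60 g/mol.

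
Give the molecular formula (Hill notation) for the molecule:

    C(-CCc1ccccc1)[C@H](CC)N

C12H19N

Heavy atoms from the SMILES: 12 C, 1 N.
Implicit hydrogens by atom environment:
  5 × C (aromatic): 1 H each → 5
  4 × C: 2 H each → 8
  1 × C: 3 H
  1 × C: 1 H
  1 × C (aromatic): no H
  1 × N: 2 H
  Total hydrogens = 19.
Molecular formula: C12H19N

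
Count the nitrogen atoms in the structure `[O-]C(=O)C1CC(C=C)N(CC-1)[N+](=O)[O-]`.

2

The symbol for nitrogen appears 2 times in the SMILES.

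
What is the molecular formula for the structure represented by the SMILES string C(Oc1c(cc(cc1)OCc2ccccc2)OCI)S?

Heavy atoms from the SMILES: 15 C, 1 I, 3 O, 1 S.
Implicit hydrogens by atom environment:
  8 × C (aromatic): 1 H each → 8
  4 × C (aromatic): no H
  3 × C: 2 H each → 6
  3 × O: no H
  1 × I: no H
  1 × S: 1 H
  Total hydrogens = 15.
Molecular formula: C15H15IO3S

C15H15IO3S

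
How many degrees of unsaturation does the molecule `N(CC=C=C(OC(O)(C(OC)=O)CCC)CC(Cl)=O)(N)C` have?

4

Molecular formula from the SMILES: C13H21ClN2O5.
DoU = (2C + 2 + N − H − X)/2 = (2·13 + 2 + 2 − 21 − 1)/2 = 8/2 = 4.
(Structurally: 0 ring(s) + 4 π bond(s) = 4.)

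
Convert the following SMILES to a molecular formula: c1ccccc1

Heavy atoms from the SMILES: 6 C.
Implicit hydrogens by atom environment:
  6 × C (aromatic): 1 H each → 6
  Total hydrogens = 6.
Molecular formula: C6H6

C6H6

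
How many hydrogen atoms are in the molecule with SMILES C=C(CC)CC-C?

14

Hydrogens are implicit in SMILES; fill each atom to its normal valence:
  4 × C: 2 H each → 8
  2 × C: 3 H each → 6
  1 × C: no H
  Total hydrogens = 14.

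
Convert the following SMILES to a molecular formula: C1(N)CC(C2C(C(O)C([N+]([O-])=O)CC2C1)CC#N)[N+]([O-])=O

C12H18N4O5

Heavy atoms from the SMILES: 12 C, 4 N, 5 O.
Implicit hydrogens by atom environment:
  7 × C: 1 H each → 7
  4 × C: 2 H each → 8
  2 × N (charge +1): no H
  2 × O: no H
  2 × O (charge -1): no H
  1 × C: no H
  1 × N: 2 H
  1 × N: no H
  1 × O: 1 H
  Total hydrogens = 18.
Molecular formula: C12H18N4O5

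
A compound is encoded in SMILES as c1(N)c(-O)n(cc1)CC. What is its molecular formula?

Heavy atoms from the SMILES: 6 C, 2 N, 1 O.
Implicit hydrogens by atom environment:
  2 × C (aromatic): 1 H each → 2
  2 × C (aromatic): no H
  1 × C: 3 H
  1 × C: 2 H
  1 × N: 2 H
  1 × N (aromatic): no H
  1 × O: 1 H
  Total hydrogens = 10.
Molecular formula: C6H10N2O

C6H10N2O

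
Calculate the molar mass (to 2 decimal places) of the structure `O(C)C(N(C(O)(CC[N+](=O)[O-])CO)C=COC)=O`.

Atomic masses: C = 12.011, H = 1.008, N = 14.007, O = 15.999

Molecular formula: C9H16N2O7.
M = 9×12.011 + 16×1.008 + 2×14.007 + 7×15.999 = 264.23 g/mol.

264.23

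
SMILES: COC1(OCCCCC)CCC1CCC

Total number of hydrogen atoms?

26

Hydrogens are implicit in SMILES; fill each atom to its normal valence:
  8 × C: 2 H each → 16
  3 × C: 3 H each → 9
  2 × O: no H
  1 × C: 1 H
  1 × C: no H
  Total hydrogens = 26.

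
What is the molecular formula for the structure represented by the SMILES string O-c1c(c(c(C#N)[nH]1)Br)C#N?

C6H2BrN3O

Heavy atoms from the SMILES: 1 Br, 6 C, 3 N, 1 O.
Implicit hydrogens by atom environment:
  4 × C (aromatic): no H
  2 × C: no H
  2 × N: no H
  1 × Br: no H
  1 × N (aromatic): 1 H
  1 × O: 1 H
  Total hydrogens = 2.
Molecular formula: C6H2BrN3O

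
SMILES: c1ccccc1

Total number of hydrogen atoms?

Hydrogens are implicit in SMILES; fill each atom to its normal valence:
  6 × C (aromatic): 1 H each → 6
  Total hydrogens = 6.

6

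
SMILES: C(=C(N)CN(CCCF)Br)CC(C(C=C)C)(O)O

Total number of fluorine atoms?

The symbol for fluorine appears 1 time in the SMILES.

1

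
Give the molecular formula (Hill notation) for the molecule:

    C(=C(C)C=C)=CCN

Heavy atoms from the SMILES: 7 C, 1 N.
Implicit hydrogens by atom environment:
  2 × C: 2 H each → 4
  2 × C: 1 H each → 2
  2 × C: no H
  1 × C: 3 H
  1 × N: 2 H
  Total hydrogens = 11.
Molecular formula: C7H11N

C7H11N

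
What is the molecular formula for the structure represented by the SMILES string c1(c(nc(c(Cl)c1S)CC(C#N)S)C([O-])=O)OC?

C10H8ClN2O3S2-

Heavy atoms from the SMILES: 10 C, 1 Cl, 2 N, 3 O, 2 S.
Implicit hydrogens by atom environment:
  5 × C (aromatic): no H
  2 × C: no H
  2 × O: no H
  2 × S: 1 H each → 2
  1 × C: 3 H
  1 × C: 2 H
  1 × C: 1 H
  1 × Cl: no H
  1 × N (aromatic): no H
  1 × N: no H
  1 × O (charge -1): no H
  Total hydrogens = 8.
Net charge -1.
Molecular formula: C10H8ClN2O3S2-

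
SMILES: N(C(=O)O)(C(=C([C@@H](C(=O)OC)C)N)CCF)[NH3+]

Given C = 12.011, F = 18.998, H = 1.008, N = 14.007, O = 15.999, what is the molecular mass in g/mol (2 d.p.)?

Molecular formula: C9H17FN3O4+.
M = 9×12.011 + 1×18.998 + 17×1.008 + 3×14.007 + 4×15.999 = 250.25 g/mol.

250.25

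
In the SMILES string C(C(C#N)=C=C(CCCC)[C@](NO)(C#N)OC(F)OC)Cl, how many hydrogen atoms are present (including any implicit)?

17

Hydrogens are implicit in SMILES; fill each atom to its normal valence:
  6 × C: no H
  4 × C: 2 H each → 8
  2 × C: 3 H each → 6
  2 × N: no H
  2 × O: no H
  1 × C: 1 H
  1 × Cl: no H
  1 × F: no H
  1 × N: 1 H
  1 × O: 1 H
  Total hydrogens = 17.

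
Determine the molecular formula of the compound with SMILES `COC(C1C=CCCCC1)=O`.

Heavy atoms from the SMILES: 9 C, 2 O.
Implicit hydrogens by atom environment:
  4 × C: 2 H each → 8
  3 × C: 1 H each → 3
  2 × O: no H
  1 × C: 3 H
  1 × C: no H
  Total hydrogens = 14.
Molecular formula: C9H14O2

C9H14O2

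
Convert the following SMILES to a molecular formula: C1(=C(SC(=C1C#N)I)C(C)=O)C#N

C8H3IN2OS

Heavy atoms from the SMILES: 8 C, 1 I, 2 N, 1 O, 1 S.
Implicit hydrogens by atom environment:
  4 × C (aromatic): no H
  3 × C: no H
  2 × N: no H
  1 × C: 3 H
  1 × I: no H
  1 × O: no H
  1 × S (aromatic): no H
  Total hydrogens = 3.
Molecular formula: C8H3IN2OS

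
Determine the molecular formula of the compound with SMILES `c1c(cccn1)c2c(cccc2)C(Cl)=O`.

Heavy atoms from the SMILES: 12 C, 1 Cl, 1 N, 1 O.
Implicit hydrogens by atom environment:
  8 × C (aromatic): 1 H each → 8
  3 × C (aromatic): no H
  1 × C: no H
  1 × Cl: no H
  1 × N (aromatic): no H
  1 × O: no H
  Total hydrogens = 8.
Molecular formula: C12H8ClNO

C12H8ClNO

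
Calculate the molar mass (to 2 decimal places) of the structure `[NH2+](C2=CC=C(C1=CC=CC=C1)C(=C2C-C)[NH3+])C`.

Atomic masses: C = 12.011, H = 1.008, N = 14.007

228.34

Molecular formula: [C15H20N2]2+.
M = 15×12.011 + 20×1.008 + 2×14.007 = 228.34 g/mol.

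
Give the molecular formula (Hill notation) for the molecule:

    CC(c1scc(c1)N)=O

C6H7NOS

Heavy atoms from the SMILES: 6 C, 1 N, 1 O, 1 S.
Implicit hydrogens by atom environment:
  2 × C (aromatic): 1 H each → 2
  2 × C (aromatic): no H
  1 × C: 3 H
  1 × C: no H
  1 × N: 2 H
  1 × O: no H
  1 × S (aromatic): no H
  Total hydrogens = 7.
Molecular formula: C6H7NOS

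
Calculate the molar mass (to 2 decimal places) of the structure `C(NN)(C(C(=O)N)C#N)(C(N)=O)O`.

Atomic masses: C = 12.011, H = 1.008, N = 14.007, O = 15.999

Molecular formula: C5H9N5O3.
M = 5×12.011 + 9×1.008 + 5×14.007 + 3×15.999 = 187.16 g/mol.

187.16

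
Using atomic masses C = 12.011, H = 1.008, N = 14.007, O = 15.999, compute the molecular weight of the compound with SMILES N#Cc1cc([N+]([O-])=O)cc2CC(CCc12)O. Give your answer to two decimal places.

218.21

Molecular formula: C11H10N2O3.
M = 11×12.011 + 10×1.008 + 2×14.007 + 3×15.999 = 218.21 g/mol.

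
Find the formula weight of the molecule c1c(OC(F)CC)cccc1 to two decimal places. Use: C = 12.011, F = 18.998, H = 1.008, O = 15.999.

154.18

Molecular formula: C9H11FO.
M = 9×12.011 + 1×18.998 + 11×1.008 + 1×15.999 = 154.18 g/mol.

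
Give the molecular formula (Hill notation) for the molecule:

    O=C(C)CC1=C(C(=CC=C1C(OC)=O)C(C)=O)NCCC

C16H21NO4

Heavy atoms from the SMILES: 16 C, 1 N, 4 O.
Implicit hydrogens by atom environment:
  4 × C: 3 H each → 12
  4 × C (aromatic): no H
  4 × O: no H
  3 × C: 2 H each → 6
  3 × C: no H
  2 × C (aromatic): 1 H each → 2
  1 × N: 1 H
  Total hydrogens = 21.
Molecular formula: C16H21NO4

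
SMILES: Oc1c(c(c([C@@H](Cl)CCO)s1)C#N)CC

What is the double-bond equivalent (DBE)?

Molecular formula from the SMILES: C10H12ClNO2S.
DoU = (2C + 2 + N − H − X)/2 = (2·10 + 2 + 1 − 12 − 1)/2 = 10/2 = 5.
(Structurally: 1 ring(s) + 4 π bond(s) = 5.)

5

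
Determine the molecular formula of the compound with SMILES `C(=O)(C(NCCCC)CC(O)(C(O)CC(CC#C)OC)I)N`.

C15H27IN2O4

Heavy atoms from the SMILES: 15 C, 1 I, 2 N, 4 O.
Implicit hydrogens by atom environment:
  6 × C: 2 H each → 12
  4 × C: 1 H each → 4
  3 × C: no H
  2 × C: 3 H each → 6
  2 × O: 1 H each → 2
  2 × O: no H
  1 × I: no H
  1 × N: 2 H
  1 × N: 1 H
  Total hydrogens = 27.
Molecular formula: C15H27IN2O4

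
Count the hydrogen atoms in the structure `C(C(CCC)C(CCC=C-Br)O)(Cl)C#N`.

17

Hydrogens are implicit in SMILES; fill each atom to its normal valence:
  5 × C: 1 H each → 5
  4 × C: 2 H each → 8
  1 × Br: no H
  1 × C: 3 H
  1 × C: no H
  1 × Cl: no H
  1 × N: no H
  1 × O: 1 H
  Total hydrogens = 17.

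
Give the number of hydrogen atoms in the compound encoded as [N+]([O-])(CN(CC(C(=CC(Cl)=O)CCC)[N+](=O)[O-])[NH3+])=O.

Hydrogens are implicit in SMILES; fill each atom to its normal valence:
  4 × C: 2 H each → 8
  3 × O: no H
  2 × C: 1 H each → 2
  2 × C: no H
  2 × N (charge +1): no H
  2 × O (charge -1): no H
  1 × C: 3 H
  1 × Cl: no H
  1 × N (charge +1): 3 H
  1 × N: no H
  Total hydrogens = 16.

16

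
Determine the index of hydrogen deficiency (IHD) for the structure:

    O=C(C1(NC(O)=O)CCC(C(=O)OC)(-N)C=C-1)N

5

Molecular formula from the SMILES: C10H15N3O5.
DoU = (2C + 2 + N − H − X)/2 = (2·10 + 2 + 3 − 15 − 0)/2 = 10/2 = 5.
(Structurally: 1 ring(s) + 4 π bond(s) = 5.)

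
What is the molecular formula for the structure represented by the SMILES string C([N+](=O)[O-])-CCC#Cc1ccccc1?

Heavy atoms from the SMILES: 11 C, 1 N, 2 O.
Implicit hydrogens by atom environment:
  5 × C (aromatic): 1 H each → 5
  3 × C: 2 H each → 6
  2 × C: no H
  1 × C (aromatic): no H
  1 × N (charge +1): no H
  1 × O: no H
  1 × O (charge -1): no H
  Total hydrogens = 11.
Molecular formula: C11H11NO2

C11H11NO2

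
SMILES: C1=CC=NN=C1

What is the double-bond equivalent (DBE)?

4

Molecular formula from the SMILES: C4H4N2.
DoU = (2C + 2 + N − H − X)/2 = (2·4 + 2 + 2 − 4 − 0)/2 = 8/2 = 4.
(Structurally: 1 ring(s) + 3 π bond(s) = 4.)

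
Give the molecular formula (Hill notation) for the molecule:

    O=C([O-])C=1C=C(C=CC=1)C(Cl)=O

Heavy atoms from the SMILES: 8 C, 1 Cl, 3 O.
Implicit hydrogens by atom environment:
  4 × C (aromatic): 1 H each → 4
  2 × C (aromatic): no H
  2 × C: no H
  2 × O: no H
  1 × Cl: no H
  1 × O (charge -1): no H
  Total hydrogens = 4.
Net charge -1.
Molecular formula: C8H4ClO3-

C8H4ClO3-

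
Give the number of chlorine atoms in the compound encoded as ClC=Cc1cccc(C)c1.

The symbol for chlorine appears 1 time in the SMILES.

1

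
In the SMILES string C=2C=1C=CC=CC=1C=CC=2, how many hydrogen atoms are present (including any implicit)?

Hydrogens are implicit in SMILES; fill each atom to its normal valence:
  8 × C (aromatic): 1 H each → 8
  2 × C (aromatic): no H
  Total hydrogens = 8.

8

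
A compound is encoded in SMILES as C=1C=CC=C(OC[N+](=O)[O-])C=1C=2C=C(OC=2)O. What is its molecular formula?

C11H9NO5

Heavy atoms from the SMILES: 11 C, 1 N, 5 O.
Implicit hydrogens by atom environment:
  6 × C (aromatic): 1 H each → 6
  4 × C (aromatic): no H
  2 × O: no H
  1 × C: 2 H
  1 × N (charge +1): no H
  1 × O: 1 H
  1 × O (aromatic): no H
  1 × O (charge -1): no H
  Total hydrogens = 9.
Molecular formula: C11H9NO5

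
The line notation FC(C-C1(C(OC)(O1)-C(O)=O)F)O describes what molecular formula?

Heavy atoms from the SMILES: 6 C, 2 F, 5 O.
Implicit hydrogens by atom environment:
  3 × C: no H
  3 × O: no H
  2 × F: no H
  2 × O: 1 H each → 2
  1 × C: 3 H
  1 × C: 2 H
  1 × C: 1 H
  Total hydrogens = 8.
Molecular formula: C6H8F2O5

C6H8F2O5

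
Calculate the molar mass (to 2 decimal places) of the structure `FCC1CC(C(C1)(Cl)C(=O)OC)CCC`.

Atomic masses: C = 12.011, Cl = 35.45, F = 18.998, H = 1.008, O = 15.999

Molecular formula: C11H18ClFO2.
M = 11×12.011 + 1×35.45 + 1×18.998 + 18×1.008 + 2×15.999 = 236.71 g/mol.

236.71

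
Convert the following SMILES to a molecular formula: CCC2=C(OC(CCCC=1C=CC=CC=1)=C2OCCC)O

C18H24O3

Heavy atoms from the SMILES: 18 C, 3 O.
Implicit hydrogens by atom environment:
  6 × C: 2 H each → 12
  5 × C (aromatic): 1 H each → 5
  5 × C (aromatic): no H
  2 × C: 3 H each → 6
  1 × O: 1 H
  1 × O (aromatic): no H
  1 × O: no H
  Total hydrogens = 24.
Molecular formula: C18H24O3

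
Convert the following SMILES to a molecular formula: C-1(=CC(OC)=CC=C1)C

C8H10O

Heavy atoms from the SMILES: 8 C, 1 O.
Implicit hydrogens by atom environment:
  4 × C (aromatic): 1 H each → 4
  2 × C: 3 H each → 6
  2 × C (aromatic): no H
  1 × O: no H
  Total hydrogens = 10.
Molecular formula: C8H10O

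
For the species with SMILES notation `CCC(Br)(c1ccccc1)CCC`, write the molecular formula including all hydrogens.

Heavy atoms from the SMILES: 1 Br, 12 C.
Implicit hydrogens by atom environment:
  5 × C (aromatic): 1 H each → 5
  3 × C: 2 H each → 6
  2 × C: 3 H each → 6
  1 × Br: no H
  1 × C: no H
  1 × C (aromatic): no H
  Total hydrogens = 17.
Molecular formula: C12H17Br

C12H17Br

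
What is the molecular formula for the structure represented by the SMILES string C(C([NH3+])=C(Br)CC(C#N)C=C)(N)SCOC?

Heavy atoms from the SMILES: 1 Br, 10 C, 3 N, 1 O, 1 S.
Implicit hydrogens by atom environment:
  3 × C: 2 H each → 6
  3 × C: 1 H each → 3
  3 × C: no H
  1 × Br: no H
  1 × C: 3 H
  1 × N (charge +1): 3 H
  1 × N: 2 H
  1 × N: no H
  1 × O: no H
  1 × S: no H
  Total hydrogens = 17.
Net charge +1.
Molecular formula: C10H17BrN3OS+

C10H17BrN3OS+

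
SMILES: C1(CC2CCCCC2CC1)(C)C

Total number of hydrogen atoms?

Hydrogens are implicit in SMILES; fill each atom to its normal valence:
  7 × C: 2 H each → 14
  2 × C: 3 H each → 6
  2 × C: 1 H each → 2
  1 × C: no H
  Total hydrogens = 22.

22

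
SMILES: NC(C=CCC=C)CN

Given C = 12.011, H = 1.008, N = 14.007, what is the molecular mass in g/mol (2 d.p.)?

Molecular formula: C7H14N2.
M = 7×12.011 + 14×1.008 + 2×14.007 = 126.20 g/mol.

126.20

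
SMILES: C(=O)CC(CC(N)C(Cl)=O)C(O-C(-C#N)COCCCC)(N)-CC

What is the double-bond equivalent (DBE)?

Molecular formula from the SMILES: C16H28ClN3O4.
DoU = (2C + 2 + N − H − X)/2 = (2·16 + 2 + 3 − 28 − 1)/2 = 8/2 = 4.
(Structurally: 0 ring(s) + 4 π bond(s) = 4.)

4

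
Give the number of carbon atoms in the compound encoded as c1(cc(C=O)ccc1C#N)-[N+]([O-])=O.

The symbol for carbon appears 8 times in the SMILES. Lowercase c denotes aromatic carbon and counts toward C.

8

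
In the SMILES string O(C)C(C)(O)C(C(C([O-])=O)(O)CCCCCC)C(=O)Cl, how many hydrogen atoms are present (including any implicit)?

22

Hydrogens are implicit in SMILES; fill each atom to its normal valence:
  5 × C: 2 H each → 10
  4 × C: no H
  3 × C: 3 H each → 9
  3 × O: no H
  2 × O: 1 H each → 2
  1 × C: 1 H
  1 × Cl: no H
  1 × O (charge -1): no H
  Total hydrogens = 22.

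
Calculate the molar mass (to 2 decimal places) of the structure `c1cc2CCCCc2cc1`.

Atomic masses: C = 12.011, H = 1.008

Molecular formula: C10H12.
M = 10×12.011 + 12×1.008 = 132.21 g/mol.

132.21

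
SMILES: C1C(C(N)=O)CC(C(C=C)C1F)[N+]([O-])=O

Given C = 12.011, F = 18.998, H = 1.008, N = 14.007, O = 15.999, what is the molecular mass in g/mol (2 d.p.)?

Molecular formula: C9H13FN2O3.
M = 9×12.011 + 1×18.998 + 13×1.008 + 2×14.007 + 3×15.999 = 216.21 g/mol.

216.21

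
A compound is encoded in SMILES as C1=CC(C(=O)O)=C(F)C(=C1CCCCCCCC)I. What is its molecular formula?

C15H20FIO2

Heavy atoms from the SMILES: 15 C, 1 F, 1 I, 2 O.
Implicit hydrogens by atom environment:
  7 × C: 2 H each → 14
  4 × C (aromatic): no H
  2 × C (aromatic): 1 H each → 2
  1 × C: 3 H
  1 × C: no H
  1 × F: no H
  1 × I: no H
  1 × O: 1 H
  1 × O: no H
  Total hydrogens = 20.
Molecular formula: C15H20FIO2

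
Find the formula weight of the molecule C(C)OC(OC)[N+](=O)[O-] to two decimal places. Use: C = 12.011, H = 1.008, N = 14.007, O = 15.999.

135.12

Molecular formula: C4H9NO4.
M = 4×12.011 + 9×1.008 + 1×14.007 + 4×15.999 = 135.12 g/mol.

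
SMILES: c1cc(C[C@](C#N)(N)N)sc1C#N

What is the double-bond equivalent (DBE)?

Molecular formula from the SMILES: C8H8N4S.
DoU = (2C + 2 + N − H − X)/2 = (2·8 + 2 + 4 − 8 − 0)/2 = 14/2 = 7.
(Structurally: 1 ring(s) + 6 π bond(s) = 7.)

7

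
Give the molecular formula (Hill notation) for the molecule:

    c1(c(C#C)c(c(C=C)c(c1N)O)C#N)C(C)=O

Heavy atoms from the SMILES: 13 C, 2 N, 2 O.
Implicit hydrogens by atom environment:
  6 × C (aromatic): no H
  3 × C: no H
  2 × C: 1 H each → 2
  1 × C: 3 H
  1 × C: 2 H
  1 × N: 2 H
  1 × N: no H
  1 × O: 1 H
  1 × O: no H
  Total hydrogens = 10.
Molecular formula: C13H10N2O2

C13H10N2O2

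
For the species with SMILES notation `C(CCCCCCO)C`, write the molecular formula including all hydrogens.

Heavy atoms from the SMILES: 8 C, 1 O.
Implicit hydrogens by atom environment:
  7 × C: 2 H each → 14
  1 × C: 3 H
  1 × O: 1 H
  Total hydrogens = 18.
Molecular formula: C8H18O

C8H18O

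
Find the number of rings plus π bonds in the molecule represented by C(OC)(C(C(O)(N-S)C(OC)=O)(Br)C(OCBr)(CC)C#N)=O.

4

Molecular formula from the SMILES: C11H16Br2N2O6S.
DoU = (2C + 2 + N − H − X)/2 = (2·11 + 2 + 2 − 16 − 2)/2 = 8/2 = 4.
(Structurally: 0 ring(s) + 4 π bond(s) = 4.)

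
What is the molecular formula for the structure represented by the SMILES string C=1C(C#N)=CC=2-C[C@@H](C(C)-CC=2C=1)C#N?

Heavy atoms from the SMILES: 13 C, 2 N.
Implicit hydrogens by atom environment:
  3 × C (aromatic): 1 H each → 3
  3 × C (aromatic): no H
  2 × C: 2 H each → 4
  2 × C: 1 H each → 2
  2 × C: no H
  2 × N: no H
  1 × C: 3 H
  Total hydrogens = 12.
Molecular formula: C13H12N2

C13H12N2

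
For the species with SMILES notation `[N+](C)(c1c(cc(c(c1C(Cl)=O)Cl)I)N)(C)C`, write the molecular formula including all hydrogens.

Heavy atoms from the SMILES: 10 C, 2 Cl, 1 I, 2 N, 1 O.
Implicit hydrogens by atom environment:
  5 × C (aromatic): no H
  3 × C: 3 H each → 9
  2 × Cl: no H
  1 × C (aromatic): 1 H
  1 × C: no H
  1 × I: no H
  1 × N: 2 H
  1 × N (charge +1): no H
  1 × O: no H
  Total hydrogens = 12.
Net charge +1.
Molecular formula: C10H12Cl2IN2O+

C10H12Cl2IN2O+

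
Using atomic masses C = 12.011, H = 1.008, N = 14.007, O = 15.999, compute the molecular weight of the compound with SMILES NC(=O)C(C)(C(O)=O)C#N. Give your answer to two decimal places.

142.11

Molecular formula: C5H6N2O3.
M = 5×12.011 + 6×1.008 + 2×14.007 + 3×15.999 = 142.11 g/mol.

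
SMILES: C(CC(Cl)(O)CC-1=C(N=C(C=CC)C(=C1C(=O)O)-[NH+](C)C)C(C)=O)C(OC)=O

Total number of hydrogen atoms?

26

Hydrogens are implicit in SMILES; fill each atom to its normal valence:
  5 × C: 3 H each → 15
  5 × C (aromatic): no H
  4 × C: no H
  4 × O: no H
  3 × C: 2 H each → 6
  2 × C: 1 H each → 2
  2 × O: 1 H each → 2
  1 × Cl: no H
  1 × N (charge +1): 1 H
  1 × N (aromatic): no H
  Total hydrogens = 26.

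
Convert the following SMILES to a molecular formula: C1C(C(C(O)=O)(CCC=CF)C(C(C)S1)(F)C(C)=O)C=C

Heavy atoms from the SMILES: 15 C, 2 F, 3 O, 1 S.
Implicit hydrogens by atom environment:
  5 × C: 1 H each → 5
  4 × C: 2 H each → 8
  4 × C: no H
  2 × C: 3 H each → 6
  2 × F: no H
  2 × O: no H
  1 × O: 1 H
  1 × S: no H
  Total hydrogens = 20.
Molecular formula: C15H20F2O3S

C15H20F2O3S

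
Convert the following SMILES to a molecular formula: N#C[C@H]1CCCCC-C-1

Heavy atoms from the SMILES: 8 C, 1 N.
Implicit hydrogens by atom environment:
  6 × C: 2 H each → 12
  1 × C: 1 H
  1 × C: no H
  1 × N: no H
  Total hydrogens = 13.
Molecular formula: C8H13N

C8H13N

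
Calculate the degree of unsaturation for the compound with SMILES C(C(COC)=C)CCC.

Molecular formula from the SMILES: C8H16O.
DoU = (2C + 2 + N − H − X)/2 = (2·8 + 2 + 0 − 16 − 0)/2 = 2/2 = 1.
(Structurally: 0 ring(s) + 1 π bond(s) = 1.)

1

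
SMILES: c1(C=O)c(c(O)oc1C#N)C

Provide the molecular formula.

C7H5NO3

Heavy atoms from the SMILES: 7 C, 1 N, 3 O.
Implicit hydrogens by atom environment:
  4 × C (aromatic): no H
  1 × C: 3 H
  1 × C: 1 H
  1 × C: no H
  1 × N: no H
  1 × O: 1 H
  1 × O (aromatic): no H
  1 × O: no H
  Total hydrogens = 5.
Molecular formula: C7H5NO3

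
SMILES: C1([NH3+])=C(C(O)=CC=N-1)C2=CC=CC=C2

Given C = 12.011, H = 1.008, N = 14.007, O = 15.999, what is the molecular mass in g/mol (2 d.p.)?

187.22

Molecular formula: C11H11N2O+.
M = 11×12.011 + 11×1.008 + 2×14.007 + 1×15.999 = 187.22 g/mol.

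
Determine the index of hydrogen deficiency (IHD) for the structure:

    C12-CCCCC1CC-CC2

Molecular formula from the SMILES: C10H18.
DoU = (2C + 2 + N − H − X)/2 = (2·10 + 2 + 0 − 18 − 0)/2 = 4/2 = 2.
(Structurally: 2 ring(s) + 0 π bond(s) = 2.)

2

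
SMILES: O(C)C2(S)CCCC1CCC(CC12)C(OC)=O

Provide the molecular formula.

Heavy atoms from the SMILES: 13 C, 3 O, 1 S.
Implicit hydrogens by atom environment:
  6 × C: 2 H each → 12
  3 × C: 1 H each → 3
  3 × O: no H
  2 × C: 3 H each → 6
  2 × C: no H
  1 × S: 1 H
  Total hydrogens = 22.
Molecular formula: C13H22O3S

C13H22O3S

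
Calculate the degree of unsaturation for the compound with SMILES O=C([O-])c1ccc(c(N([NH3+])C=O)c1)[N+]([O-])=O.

Molecular formula from the SMILES: C8H7N3O5.
DoU = (2C + 2 + N − H − X)/2 = (2·8 + 2 + 3 − 7 − 0)/2 = 14/2 = 7.
(Structurally: 1 ring(s) + 6 π bond(s) = 7.)

7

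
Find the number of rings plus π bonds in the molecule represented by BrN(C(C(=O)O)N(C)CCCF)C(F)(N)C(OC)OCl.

1

Molecular formula from the SMILES: C9H17BrClF2N3O4.
DoU = (2C + 2 + N − H − X)/2 = (2·9 + 2 + 3 − 17 − 4)/2 = 2/2 = 1.
(Structurally: 0 ring(s) + 1 π bond(s) = 1.)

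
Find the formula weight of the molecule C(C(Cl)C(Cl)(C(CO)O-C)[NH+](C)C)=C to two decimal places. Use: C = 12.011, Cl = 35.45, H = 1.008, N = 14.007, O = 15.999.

243.15

Molecular formula: C9H18Cl2NO2+.
M = 9×12.011 + 2×35.45 + 18×1.008 + 1×14.007 + 2×15.999 = 243.15 g/mol.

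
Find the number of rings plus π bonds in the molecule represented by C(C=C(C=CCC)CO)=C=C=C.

5

Molecular formula from the SMILES: C11H14O.
DoU = (2C + 2 + N − H − X)/2 = (2·11 + 2 + 0 − 14 − 0)/2 = 10/2 = 5.
(Structurally: 0 ring(s) + 5 π bond(s) = 5.)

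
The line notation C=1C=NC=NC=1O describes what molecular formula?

C4H4N2O

Heavy atoms from the SMILES: 4 C, 2 N, 1 O.
Implicit hydrogens by atom environment:
  3 × C (aromatic): 1 H each → 3
  2 × N (aromatic): no H
  1 × C (aromatic): no H
  1 × O: 1 H
  Total hydrogens = 4.
Molecular formula: C4H4N2O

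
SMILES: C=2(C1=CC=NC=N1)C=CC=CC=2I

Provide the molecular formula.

C10H7IN2

Heavy atoms from the SMILES: 10 C, 1 I, 2 N.
Implicit hydrogens by atom environment:
  7 × C (aromatic): 1 H each → 7
  3 × C (aromatic): no H
  2 × N (aromatic): no H
  1 × I: no H
  Total hydrogens = 7.
Molecular formula: C10H7IN2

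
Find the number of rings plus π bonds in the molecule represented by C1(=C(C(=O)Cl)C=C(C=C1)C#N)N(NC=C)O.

Molecular formula from the SMILES: C10H8ClN3O2.
DoU = (2C + 2 + N − H − X)/2 = (2·10 + 2 + 3 − 8 − 1)/2 = 16/2 = 8.
(Structurally: 1 ring(s) + 7 π bond(s) = 8.)

8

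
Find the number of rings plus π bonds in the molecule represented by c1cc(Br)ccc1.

4

Molecular formula from the SMILES: C6H5Br.
DoU = (2C + 2 + N − H − X)/2 = (2·6 + 2 + 0 − 5 − 1)/2 = 8/2 = 4.
(Structurally: 1 ring(s) + 3 π bond(s) = 4.)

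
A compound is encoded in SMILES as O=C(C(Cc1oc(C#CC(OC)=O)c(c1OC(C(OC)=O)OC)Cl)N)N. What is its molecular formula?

C15H17ClN2O8

Heavy atoms from the SMILES: 15 C, 1 Cl, 2 N, 8 O.
Implicit hydrogens by atom environment:
  7 × O: no H
  5 × C: no H
  4 × C (aromatic): no H
  3 × C: 3 H each → 9
  2 × C: 1 H each → 2
  2 × N: 2 H each → 4
  1 × C: 2 H
  1 × Cl: no H
  1 × O (aromatic): no H
  Total hydrogens = 17.
Molecular formula: C15H17ClN2O8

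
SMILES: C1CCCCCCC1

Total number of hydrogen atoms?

16

Hydrogens are implicit in SMILES; fill each atom to its normal valence:
  8 × C: 2 H each → 16
  Total hydrogens = 16.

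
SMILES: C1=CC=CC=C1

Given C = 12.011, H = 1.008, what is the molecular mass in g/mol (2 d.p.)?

Molecular formula: C6H6.
M = 6×12.011 + 6×1.008 = 78.11 g/mol.

78.11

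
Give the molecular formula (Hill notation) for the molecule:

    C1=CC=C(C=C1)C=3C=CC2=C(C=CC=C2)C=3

Heavy atoms from the SMILES: 16 C.
Implicit hydrogens by atom environment:
  12 × C (aromatic): 1 H each → 12
  4 × C (aromatic): no H
  Total hydrogens = 12.
Molecular formula: C16H12

C16H12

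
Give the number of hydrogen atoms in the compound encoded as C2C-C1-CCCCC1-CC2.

18

Hydrogens are implicit in SMILES; fill each atom to its normal valence:
  8 × C: 2 H each → 16
  2 × C: 1 H each → 2
  Total hydrogens = 18.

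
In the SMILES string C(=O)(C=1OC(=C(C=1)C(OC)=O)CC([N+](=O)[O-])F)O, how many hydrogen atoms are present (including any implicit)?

8

Hydrogens are implicit in SMILES; fill each atom to its normal valence:
  4 × O: no H
  3 × C (aromatic): no H
  2 × C: no H
  1 × C: 3 H
  1 × C: 2 H
  1 × C (aromatic): 1 H
  1 × C: 1 H
  1 × F: no H
  1 × N (charge +1): no H
  1 × O: 1 H
  1 × O (aromatic): no H
  1 × O (charge -1): no H
  Total hydrogens = 8.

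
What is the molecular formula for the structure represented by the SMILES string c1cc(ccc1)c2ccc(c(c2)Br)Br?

Heavy atoms from the SMILES: 2 Br, 12 C.
Implicit hydrogens by atom environment:
  8 × C (aromatic): 1 H each → 8
  4 × C (aromatic): no H
  2 × Br: no H
  Total hydrogens = 8.
Molecular formula: C12H8Br2

C12H8Br2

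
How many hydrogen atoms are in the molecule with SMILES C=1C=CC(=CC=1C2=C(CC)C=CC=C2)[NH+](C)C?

20

Hydrogens are implicit in SMILES; fill each atom to its normal valence:
  8 × C (aromatic): 1 H each → 8
  4 × C (aromatic): no H
  3 × C: 3 H each → 9
  1 × C: 2 H
  1 × N (charge +1): 1 H
  Total hydrogens = 20.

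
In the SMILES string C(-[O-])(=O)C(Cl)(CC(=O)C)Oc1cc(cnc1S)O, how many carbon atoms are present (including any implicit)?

10

The symbol for carbon appears 10 times in the SMILES. Lowercase c denotes aromatic carbon and counts toward C.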